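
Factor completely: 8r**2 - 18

2(2r + 3)(2r - 3)

Factor out 2, leaving 4r**2 - 9, which is a difference of two squares.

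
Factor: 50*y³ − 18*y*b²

2*y*(5*y − 3*b)*(5*y + 3*b)

Pull out the common factor 2*y; 25*y² − 9*b² is a difference of squares.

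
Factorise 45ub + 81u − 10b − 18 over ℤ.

Group as (45ub + 81u) + (−10b − 18) = 9u(5b + 9) − 2(5b + 9).
Both groups share the factor (5b + 9).

(5b + 9)(9u − 2)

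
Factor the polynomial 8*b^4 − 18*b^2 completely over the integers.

2*b^2*(2*b + 3)*(2*b − 3)

Factor out 2*b^2, leaving 4*b^2 − 9, which is a difference of two squares.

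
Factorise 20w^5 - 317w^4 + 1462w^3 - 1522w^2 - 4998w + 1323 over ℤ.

Trying the rational-root candidates, w = -7/5 is a root, so (5w + 7) divides it; the quotient is 4w^4 - 69w^3 + 389w^2 - 849w + 189.
Next, w = 1/4 is a root, so (4w - 1) is a factor; dividing leaves w^3 - 17w^2 + 93w - 189.
Continuing, w = 9 is a root, so (w - 9) divides it; the quotient is w^2 - 8w + 21.
The quadratic w^2 - 8w + 21 has discriminant -20 < 0 and is irreducible over ℤ.

(4w - 1)(5w + 7)(w - 9)(w^2 - 8w + 21)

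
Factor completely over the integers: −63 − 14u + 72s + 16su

Group as (16su + 72s) + (−14u − 63) = 8s(2u + 9) − 7(2u + 9).
Both groups share the factor (2u + 9).

(2u + 9)(8s − 7)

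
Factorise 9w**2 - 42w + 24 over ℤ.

Pull out the common factor 3, then factor the remaining trinomial.

3(3w - 2)(w - 4)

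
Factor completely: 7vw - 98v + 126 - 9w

Group as (7vw - 98v) + (-9w + 126) = 7v(w - 14) - 9(w - 14).
Both groups share the factor (w - 14).

(7v - 9)(w - 14)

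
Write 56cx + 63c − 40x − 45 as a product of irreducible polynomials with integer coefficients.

(7c − 5)(8x + 9)

Group as (56cx + 63c) + (−40x − 45) = 7c(8x + 9) − 5(8x + 9).
Both groups share the factor (8x + 9).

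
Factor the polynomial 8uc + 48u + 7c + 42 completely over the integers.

(8u + 7)(c + 6)

Group as (8uc + 48u) + (7c + 42) = 8u(c + 6) + 7(c + 6).
Both groups share the factor (c + 6).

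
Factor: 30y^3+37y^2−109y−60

(2y+1)(3y−5)(5y+12)

Among the possible rational roots, y = −12/5 is a root, so (5y+12) is a factor; dividing leaves 6y^2−7y−5.
The remaining quadratic factors as (2y+1)(3y−5).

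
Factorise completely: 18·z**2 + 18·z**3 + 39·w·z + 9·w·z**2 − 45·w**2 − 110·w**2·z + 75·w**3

Group: 3·w·(25·w**2 − 45·w·z − 15·w + 18·z**2 + 18·z) + z·(25·w**2 − 45·w·z − 15·w + 18·z**2 + 18·z); both groups contain (25·w**2 − 45·w·z − 15·w + 18·z**2 + 18·z), so (3·w + z) is a factor with cofactor 25·w**2 − 45·w·z − 15·w + 18·z**2 + 18·z.
The cofactor groups again: 25·w**2 − 45·w·z − 15·w + 18·z**2 + 18·z = 5·w·(5·w − 6·z) + (−3·z − 3)·(5·w − 6·z); both groups contain (5·w − 6·z), giving (5·w − 3·z − 3)·(5·w − 6·z).

(3·w + z)·(5·w − 3·z − 3)·(5·w − 6·z)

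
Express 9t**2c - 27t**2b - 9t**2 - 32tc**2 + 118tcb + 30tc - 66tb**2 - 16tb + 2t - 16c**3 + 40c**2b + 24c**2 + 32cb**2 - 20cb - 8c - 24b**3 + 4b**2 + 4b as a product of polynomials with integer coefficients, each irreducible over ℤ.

(c - 3b - 1)(t - 4c + 2b)(9t + 4c + 4b - 2)

Group: c(9t**2 - 32tc + 22tb - 2t - 16c**2 - 8cb + 8c + 8b**2 - 4b) + (-3b - 1)(9t**2 - 32tc + 22tb - 2t - 16c**2 - 8cb + 8c + 8b**2 - 4b); both groups contain (9t**2 - 32tc + 22tb - 2t - 16c**2 - 8cb + 8c + 8b**2 - 4b), so (c - 3b - 1) is a factor with cofactor 9t**2 - 32tc + 22tb - 2t - 16c**2 - 8cb + 8c + 8b**2 - 4b.
The cofactor groups again: 9t**2 - 32tc + 22tb - 2t - 16c**2 - 8cb + 8c + 8b**2 - 4b = t(9t + 4c + 4b - 2) + (-4c + 2b)(9t + 4c + 4b - 2); both groups contain (9t + 4c + 4b - 2), giving (t - 4c + 2b)(9t + 4c + 4b - 2).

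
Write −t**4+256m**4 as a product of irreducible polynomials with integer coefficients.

Write as (16m**2)² − (t**2)², then factor 16m**2−t**2 once more.

(4m+t)(4m−t)(16m**2+t**2)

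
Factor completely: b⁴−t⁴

(b+t)(b−t)(b²+t²)

Write as (b²)² − (t²)², then factor b²−t² once more.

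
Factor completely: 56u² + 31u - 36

(7u - 4)(8u + 9)

Need a pair with product 56·(-36) = -2016 and sum 31: that's -32 and 63.
Split the middle term: 56u² - 32u + 63u - 36 = 8u(7u - 4) + 9(7u - 4).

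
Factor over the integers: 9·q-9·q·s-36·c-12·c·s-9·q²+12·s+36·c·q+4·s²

Group: 3·q·(12·c-3·q-4·s) + (-s-3)·(12·c-3·q-4·s); both groups contain (12·c-3·q-4·s).

(12·c-3·q-4·s)·(3·q-s-3)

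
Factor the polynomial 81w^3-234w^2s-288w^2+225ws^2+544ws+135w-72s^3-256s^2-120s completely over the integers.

Group: 9w(9w^2-17ws-27w+8s^2+24s) + (-9s-5)(9w^2-17ws-27w+8s^2+24s); both groups contain (9w^2-17ws-27w+8s^2+24s), so (9w-9s-5) is a factor with cofactor 9w^2-17ws-27w+8s^2+24s.
The cofactor groups again: 9w^2-17ws-27w+8s^2+24s = 9w(w-s-3) - 8s(w-s-3); both groups contain (w-s-3), giving (9w-8s)(w-s-3).

(9w-8s)(9w-9s-5)(w-s-3)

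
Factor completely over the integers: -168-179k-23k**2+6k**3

(6k+7)(k+3)(k-8)

Among the possible rational roots, k = -3 is a root, so (k+3) divides it; the quotient is 6k**2-41k-56.
The remaining quadratic factors as (k-8)(6k+7).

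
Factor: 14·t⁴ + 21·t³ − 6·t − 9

Group as (14·t⁴ − 6·t) + (21·t³ − 9) = 2·t·(7·t³ − 3) + 3·(7·t³ − 3).
Both groups share the factor (7·t³ − 3).

(2·t + 3)·(7·t³ − 3)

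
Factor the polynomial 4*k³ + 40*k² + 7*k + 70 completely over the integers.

Group as (4*k³ + 7*k) + (40*k² + 70) = k*(4*k² + 7) + 10*(4*k² + 7).
Both groups share the factor (4*k² + 7).

(k + 10)*(4*k² + 7)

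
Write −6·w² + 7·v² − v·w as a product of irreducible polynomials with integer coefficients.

(7·v + 6·w)·(v − w)

Group: 7·v·(v − w) + 6·w·(v − w); both groups contain (v − w).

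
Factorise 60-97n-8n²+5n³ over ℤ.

(5n-3)(n+4)(n-5)

Among the possible rational roots, n = 3/5 is a root, so (5n-3) divides it; the quotient is n²-n-20.
The remaining quadratic factors as (n-5)(n+4).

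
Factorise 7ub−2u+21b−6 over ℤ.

Group as (7ub−2u) + (21b−6) = u(7b−2) + 3(7b−2).
Both groups share the factor (7b−2).

(7b−2)(u+3)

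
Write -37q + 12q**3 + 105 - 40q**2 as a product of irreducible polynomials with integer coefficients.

(2q - 3)(2q - 7)(3q + 5)

Among the possible rational roots, q = -5/3 is a root, so (3q + 5) is a factor; dividing leaves 4q**2 - 20q + 21.
The remaining quadratic factors as (2q - 3)(2q - 7).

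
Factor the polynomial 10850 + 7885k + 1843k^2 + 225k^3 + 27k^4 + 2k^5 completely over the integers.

Among the possible rational roots, k = -5 is a root, so (k + 5) divides it; the quotient is 2k^4 + 17k^3 + 140k^2 + 1143k + 2170.
Then k = -7 is a root, giving the factor (k + 7) and quotient 2k^3 + 3k^2 + 119k + 310.
Next, k = -5/2 is a root, so (2k + 5) is a factor; dividing leaves k^2 - k + 62.
The quadratic k^2 - k + 62 has discriminant -247 < 0 and is irreducible over ℤ.

(2k + 5)(k + 5)(k + 7)(k^2 - k + 62)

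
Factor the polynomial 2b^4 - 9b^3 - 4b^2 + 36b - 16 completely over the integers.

Testing divisors of the constant over divisors of the leading coefficient, b = -2 is a root, so (b + 2) is a factor; dividing leaves 2b^3 - 13b^2 + 22b - 8.
Then b = 2 is a root, so (b - 2) divides it; the quotient is 2b^2 - 9b + 4.
The remaining quadratic factors as (2b - 1)(b - 4).

(2b - 1)(b + 2)(b - 2)(b - 4)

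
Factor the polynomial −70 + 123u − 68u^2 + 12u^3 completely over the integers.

Among the possible rational roots, u = 2 is a root, so (u − 2) divides it; the quotient is 12u^2 − 44u + 35.
The remaining quadratic factors as (2u − 5)(6u − 7).

(2u − 5)(6u − 7)(u − 2)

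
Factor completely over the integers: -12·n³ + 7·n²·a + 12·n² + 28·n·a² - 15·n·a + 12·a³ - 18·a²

-(n - 2·a)·(3·n + 2·a - 3)·(4·n + 3·a)

Group: n·(-12·n² - 17·n·a + 12·n - 6·a² + 9·a) - 2·a·(-12·n² - 17·n·a + 12·n - 6·a² + 9·a); both groups contain (-12·n² - 17·n·a + 12·n - 6·a² + 9·a), so (n - 2·a) is a factor with cofactor -12·n² - 17·n·a + 12·n - 6·a² + 9·a.
The cofactor groups again: -12·n² - 17·n·a + 12·n - 6·a² + 9·a = -3·n·(4·n + 3·a) + (-2·a + 3)·(4·n + 3·a); both groups contain (4·n + 3·a), giving -(3·n + 2·a - 3)·(4·n + 3·a).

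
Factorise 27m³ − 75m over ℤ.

3m(3m + 5)(3m − 5)

Factor out 3m, leaving 9m² − 25, which is a difference of two squares.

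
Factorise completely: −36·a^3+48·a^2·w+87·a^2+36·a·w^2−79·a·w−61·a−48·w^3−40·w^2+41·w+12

Group: 4·a·(−9·a^2+21·a·w+15·a−12·w^2−19·w−4) + (4·w−3)·(−9·a^2+21·a·w+15·a−12·w^2−19·w−4); both groups contain (−9·a^2+21·a·w+15·a−12·w^2−19·w−4), so (4·a+4·w−3) is a factor with cofactor −9·a^2+21·a·w+15·a−12·w^2−19·w−4.
The cofactor groups again: −9·a^2+21·a·w+15·a−12·w^2−19·w−4 = −3·a·(3·a−4·w−1) + (3·w+4)·(3·a−4·w−1); both groups contain (3·a−4·w−1), giving −(3·a−3·w−4)·(3·a−4·w−1).

−(3·a−3·w−4)·(3·a−4·w−1)·(4·a+4·w−3)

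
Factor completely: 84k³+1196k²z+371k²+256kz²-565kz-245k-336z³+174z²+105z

(12k+8z-7)(7k-3z)(k+14z+5)

Group: 12k(7k²+95kz+35k-42z²-15z) + (8z-7)(7k²+95kz+35k-42z²-15z); both groups contain (7k²+95kz+35k-42z²-15z), so (12k+8z-7) is a factor with cofactor 7k²+95kz+35k-42z²-15z.
The cofactor groups again: 7k²+95kz+35k-42z²-15z = 7k(k+14z+5) - 3z(k+14z+5); both groups contain (k+14z+5), giving (7k-3z)(k+14z+5).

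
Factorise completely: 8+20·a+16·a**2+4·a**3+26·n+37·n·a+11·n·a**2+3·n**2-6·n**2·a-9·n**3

-(n-a-2)·(3·n+4·a+4)·(3·n+a+1)

Group: n·(-9·n**2-15·n·a-15·n-4·a**2-8·a-4) + (-a-2)·(-9·n**2-15·n·a-15·n-4·a**2-8·a-4); both groups contain (-9·n**2-15·n·a-15·n-4·a**2-8·a-4), so (n-a-2) is a factor with cofactor -9·n**2-15·n·a-15·n-4·a**2-8·a-4.
The cofactor groups again: -9·n**2-15·n·a-15·n-4·a**2-8·a-4 = -3·n·(3·n+a+1) + (-4·a-4)·(3·n+a+1); both groups contain (3·n+a+1), giving -(3·n+4·a+4)·(3·n+a+1).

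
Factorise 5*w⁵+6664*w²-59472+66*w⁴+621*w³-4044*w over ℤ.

Testing divisors of the constant over divisors of the leading coefficient, w = -3 is a root, so (w+3) divides it; the quotient is 5*w⁴+51*w³+468*w²+5260*w-19824.
Next, w = -12 is a root, so (w+12) divides it; the quotient is 5*w³-9*w²+576*w-1652.
Next, w = 14/5 is a root, so (5*w-14) is a factor; dividing leaves w²+w+118.
The quadratic w²+w+118 has discriminant -471 < 0 and is irreducible over ℤ.

(5*w-14)*(w+12)*(w+3)*(w²+w+118)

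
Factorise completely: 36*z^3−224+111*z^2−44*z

Trying the rational-root candidates, z = −8/3 is a root, so (3*z+8) is a factor; dividing leaves 12*z^2+5*z−28.
The remaining quadratic factors as (4*z+7)(3*z−4).

(3*z+8)*(3*z−4)*(4*z+7)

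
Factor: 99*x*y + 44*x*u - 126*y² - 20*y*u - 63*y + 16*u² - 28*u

Group: 9*y*(11*x - 14*y + 4*u - 7) + 4*u*(11*x - 14*y + 4*u - 7); both groups contain (11*x - 14*y + 4*u - 7).

(11*x - 14*y + 4*u - 7)*(9*y + 4*u)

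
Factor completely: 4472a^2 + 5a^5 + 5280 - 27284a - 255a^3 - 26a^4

(5a - 1)(a + 11)(a - 8)(a^2 - 8a + 60)

By the rational root theorem, a = 1/5 is a root, so (5a - 1) is a factor; dividing leaves a^4 - 5a^3 - 52a^2 + 884a - 5280.
Continuing, a = -11 is a root, so (a + 11) divides it; the quotient is a^3 - 16a^2 + 124a - 480.
Continuing, a = 8 is a root, so (a - 8) divides it; the quotient is a^2 - 8a + 60.
The quadratic a^2 - 8a + 60 has discriminant -176 < 0 and is irreducible over ℤ.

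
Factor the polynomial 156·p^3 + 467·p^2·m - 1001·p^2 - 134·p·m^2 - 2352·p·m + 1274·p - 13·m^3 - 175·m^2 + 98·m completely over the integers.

(3·p - m - 14)·(4·p + 13·m - 7)·(13·p + m)

Group: 3·p·(52·p^2 + 173·p·m - 91·p + 13·m^2 - 7·m) + (-m - 14)·(52·p^2 + 173·p·m - 91·p + 13·m^2 - 7·m); both groups contain (52·p^2 + 173·p·m - 91·p + 13·m^2 - 7·m), so (3·p - m - 14) is a factor with cofactor 52·p^2 + 173·p·m - 91·p + 13·m^2 - 7·m.
The cofactor groups again: 52·p^2 + 173·p·m - 91·p + 13·m^2 - 7·m = 4·p·(13·p + m) + (13·m - 7)·(13·p + m); both groups contain (13·p + m), giving (4·p + 13·m - 7)·(13·p + m).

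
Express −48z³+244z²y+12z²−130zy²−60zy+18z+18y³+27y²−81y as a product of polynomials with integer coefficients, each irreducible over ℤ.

Group: 2z(−24z²+14zy+6z−2y²−3y+9) − 9y(−24z²+14zy+6z−2y²−3y+9); both groups contain (−24z²+14zy+6z−2y²−3y+9), so (2z−9y) is a factor with cofactor −24z²+14zy+6z−2y²−3y+9.
The cofactor groups again: −24z²+14zy+6z−2y²−3y+9 = −4z(6z−2y+3) + (y+3)(6z−2y+3); both groups contain (6z−2y+3), giving −(4z−y−3)(6z−2y+3).

−(6z−2y+3)(2z−9y)(4z−y−3)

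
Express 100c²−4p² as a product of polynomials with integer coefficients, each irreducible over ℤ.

4(5c+p)(5c−p)

Factor out 4, leaving 25c²−p², which is a difference of two squares.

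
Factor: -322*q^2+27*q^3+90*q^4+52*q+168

(3*q+2)*(5*q-6)*(6*q-7)*(q+2)

Trying the rational-root candidates, q = -2 is a root, so (q+2) is a factor; dividing leaves 90*q^3-153*q^2-16*q+84.
Next, q = 6/5 is a root, giving the factor (5*q-6) and quotient 18*q^2-9*q-14.
The remaining quadratic factors as (3*q+2)(6*q-7).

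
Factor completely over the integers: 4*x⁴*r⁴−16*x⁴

Factor out 4*x⁴ first: what remains is r⁴−4.
Recognize a difference of squares with the parts r² and 2.

4*x⁴*(r²+2)*(r²−2)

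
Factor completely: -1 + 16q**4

(2q)⁴ − (1)⁴ = ((2q)² − (1)²)((2q)² + (1)²); the first factor splits again, the second (4q**2 + 1) is irreducible.

(2q + 1)(2q - 1)(4q**2 + 1)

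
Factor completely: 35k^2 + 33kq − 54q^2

(5k + 9q)(7k − 6q)

Group: 5k(7k − 6q) + 9q(7k − 6q); both groups contain (7k − 6q).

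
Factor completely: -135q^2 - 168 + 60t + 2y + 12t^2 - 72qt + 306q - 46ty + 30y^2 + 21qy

Group: -9q(15q - 2t + 6y - 14) + (-6t + 5y + 12)(15q - 2t + 6y - 14); both groups contain (15q - 2t + 6y - 14).

-(15q - 2t + 6y - 14)(9q + 6t - 5y - 12)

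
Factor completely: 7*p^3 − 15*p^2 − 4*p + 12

Trying the rational-root candidates, p = 1 is a root, so (p − 1) is a factor; dividing leaves 7*p^2 − 8*p − 12.
The remaining quadratic factors as (7*p + 6)(p − 2).

(7*p + 6)*(p − 1)*(p − 2)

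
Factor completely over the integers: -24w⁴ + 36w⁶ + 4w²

Factor out 4w² first: what remains is 9w⁴ - 6w² + 1.
Recognize a perfect-square trinomial with the parts 1 and 3w².

4w²(3w² - 1)²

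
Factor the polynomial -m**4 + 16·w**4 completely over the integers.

Write as (4·w**2)² − (m**2)², then factor 4·w**2 - m**2 once more.

(2·w - m)·(2·w + m)·(4·w**2 + m**2)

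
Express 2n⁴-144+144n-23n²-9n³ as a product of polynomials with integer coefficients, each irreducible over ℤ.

(2n-3)(n+4)(n-3)(n-4)

Among the possible rational roots, n = -4 is a root, so (n+4) divides it; the quotient is 2n³-17n²+45n-36.
Then n = 3 is a root, so (n-3) divides it; the quotient is 2n²-11n+12.
The remaining quadratic factors as (n-4)(2n-3).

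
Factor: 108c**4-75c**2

Factor out 3c**2, leaving 36c**2-25, which is a difference of two squares.

3c**2(6c+5)(6c-5)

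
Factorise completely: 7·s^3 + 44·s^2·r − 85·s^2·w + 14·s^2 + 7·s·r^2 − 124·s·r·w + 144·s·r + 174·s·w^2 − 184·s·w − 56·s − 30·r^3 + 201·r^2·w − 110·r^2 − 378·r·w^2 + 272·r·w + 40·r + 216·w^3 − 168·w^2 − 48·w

Group: s·(7·s^2 + 37·s·r − 57·s·w − 14·s − 30·r^2 + 81·r·w + 10·r − 54·w^2 − 12·w) + (r − 4·w + 4)·(7·s^2 + 37·s·r − 57·s·w − 14·s − 30·r^2 + 81·r·w + 10·r − 54·w^2 − 12·w); both groups contain (7·s^2 + 37·s·r − 57·s·w − 14·s − 30·r^2 + 81·r·w + 10·r − 54·w^2 − 12·w), so (s + r − 4·w + 4) is a factor with cofactor 7·s^2 + 37·s·r − 57·s·w − 14·s − 30·r^2 + 81·r·w + 10·r − 54·w^2 − 12·w.
The cofactor groups again: 7·s^2 + 37·s·r − 57·s·w − 14·s − 30·r^2 + 81·r·w + 10·r − 54·w^2 − 12·w = 7·s·(s + 6·r − 9·w − 2) + (−5·r + 6·w)·(s + 6·r − 9·w − 2); both groups contain (s + 6·r − 9·w − 2), giving (7·s − 5·r + 6·w)·(s + 6·r − 9·w − 2).

(7·s − 5·r + 6·w)·(s + 6·r − 9·w − 2)·(s + r − 4·w + 4)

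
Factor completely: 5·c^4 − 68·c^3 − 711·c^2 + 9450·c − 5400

(5·c − 3)·(c + 12)·(c − 10)·(c − 15)

Testing divisors of the constant over divisors of the leading coefficient, c = 3/5 is a root, so (5·c − 3) is a factor; dividing leaves c^3 − 13·c^2 − 150·c + 1800.
Next, c = 10 is a root, so (c − 10) divides it; the quotient is c^2 − 3·c − 180.
The remaining quadratic factors as (c − 15)(c + 12).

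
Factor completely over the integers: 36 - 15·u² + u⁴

(u² - 12)·(u² - 3)

Substitute w = u² to get a quadratic in w, then factor.
u² - 3 is irreducible over ℤ (3 is not a perfect square).
u² - 12 is irreducible over ℤ (12 is not a perfect square).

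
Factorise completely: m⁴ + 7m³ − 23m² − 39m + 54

(m + 2)(m + 9)(m − 1)(m − 3)

Among the possible rational roots, m = 1 is a root, so (m − 1) is a factor; dividing leaves m³ + 8m² − 15m − 54.
Then m = −2 is a root, so (m + 2) divides it; the quotient is m² + 6m − 27.
The remaining quadratic factors as (m − 3)(m + 9).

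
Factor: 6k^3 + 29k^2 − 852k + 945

(6k − 7)(k + 15)(k − 9)

Trying the rational-root candidates, k = −15 is a root, so (k + 15) is a factor; dividing leaves 6k^2 − 61k + 63.
The remaining quadratic factors as (6k − 7)(k − 9).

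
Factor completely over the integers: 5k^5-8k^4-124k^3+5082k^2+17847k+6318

(5k+2)(k+3)(k+9)(k^2-14k+117)

Among the possible rational roots, k = -9 is a root, so (k+9) divides it; the quotient is 5k^4-53k^3+353k^2+1905k+702.
Then k = -3 is a root, so (k+3) is a factor; dividing leaves 5k^3-68k^2+557k+234.
Then k = -2/5 is a root, so (5k+2) divides it; the quotient is k^2-14k+117.
The quadratic k^2-14k+117 has discriminant -272 < 0 and is irreducible over ℤ.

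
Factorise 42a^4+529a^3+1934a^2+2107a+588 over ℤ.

(6a+7)(7a+3)(a+4)(a+7)

By the rational root theorem, a = −7 is a root, giving the factor (a+7) and quotient 42a^3+235a^2+289a+84.
Then a = −7/6 is a root, giving the factor (6a+7) and quotient 7a^2+31a+12.
The remaining quadratic factors as (a+4)(7a+3).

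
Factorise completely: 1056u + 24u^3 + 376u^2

8u(3u + 11)(u + 12)

Pull out the common factor 8u, then factor the remaining trinomial.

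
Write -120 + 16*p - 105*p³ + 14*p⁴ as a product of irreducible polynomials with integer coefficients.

Group as (14*p⁴ + 16*p) + (-105*p³ - 120) = 2*p*(7*p³ + 8) - 15*(7*p³ + 8).
Both groups share the factor (7*p³ + 8).

(2*p - 15)*(7*p³ + 8)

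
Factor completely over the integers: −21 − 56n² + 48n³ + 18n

Group as (48n³ + 18n) + (−56n² − 21) = 6n(8n² + 3) − 7(8n² + 3).
Both groups share the factor (8n² + 3).

(6n − 7)(8n² + 3)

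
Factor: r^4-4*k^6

(r^2-2*k^3)*(r^2+2*k^3)

Recognize a difference of squares with the parts r^2 and 2*k^3.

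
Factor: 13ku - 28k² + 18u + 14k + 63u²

Group: -7k(4k - 7u - 2) - 9u(4k - 7u - 2); both groups contain (4k - 7u - 2).

-(4k - 7u - 2)(7k + 9u)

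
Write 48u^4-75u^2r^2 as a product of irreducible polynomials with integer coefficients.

3u^2(4u-5r)(4u+5r)

Factor out 3u^2, leaving 16u^2-25r^2, which is a difference of two squares.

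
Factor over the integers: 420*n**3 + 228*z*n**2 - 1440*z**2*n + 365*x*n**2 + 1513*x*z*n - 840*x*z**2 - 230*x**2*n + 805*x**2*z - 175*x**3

-(5*x - 15*z - 7*n)*(7*x + 12*n)*(5*x - 8*z + 5*n)

Group: 5*x*(-35*x**2 + 56*x*z - 95*x*n + 96*z*n - 60*n**2) + (-15*z - 7*n)*(-35*x**2 + 56*x*z - 95*x*n + 96*z*n - 60*n**2); both groups contain (-35*x**2 + 56*x*z - 95*x*n + 96*z*n - 60*n**2), so (5*x - 15*z - 7*n) is a factor with cofactor -35*x**2 + 56*x*z - 95*x*n + 96*z*n - 60*n**2.
The cofactor groups again: -35*x**2 + 56*x*z - 95*x*n + 96*z*n - 60*n**2 = -7*x*(5*x - 8*z + 5*n) - 12*n*(5*x - 8*z + 5*n); both groups contain (5*x - 8*z + 5*n), giving -(7*x + 12*n)*(5*x - 8*z + 5*n).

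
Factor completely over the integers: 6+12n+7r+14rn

(2n+1)(7r+6)

Group as (14rn+7r) + (12n+6) = 7r(2n+1) + 6(2n+1).
Both groups share the factor (2n+1).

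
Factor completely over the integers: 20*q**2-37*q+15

(4*q-5)*(5*q-3)

Need a pair with product 20·15 = 300 and sum -37: that's -12 and -25.
Split the middle term: 20*q**2-12*q - 25*q+15 = 4*q*(5*q-3) - 5*(5*q-3).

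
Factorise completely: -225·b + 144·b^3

Pull out the common factor 9·b; 16·b^2 - 25 is a difference of squares.

9·b·(4·b + 5)·(4·b - 5)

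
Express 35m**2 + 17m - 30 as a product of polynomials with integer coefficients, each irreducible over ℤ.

(5m + 6)(7m - 5)

Need a pair with product 35·(-30) = -1050 and sum 17: that's -25 and 42.
Split the middle term: 35m**2 - 25m + 42m - 30 = 5m(7m - 5) + 6(7m - 5).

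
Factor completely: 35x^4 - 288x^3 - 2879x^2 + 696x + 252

(5x + 1)(7x - 3)(x + 6)(x - 14)

By the rational root theorem, x = -1/5 is a root, giving the factor (5x + 1) and quotient 7x^3 - 59x^2 - 564x + 252.
Continuing, x = 14 is a root, so (x - 14) is a factor; dividing leaves 7x^2 + 39x - 18.
The remaining quadratic factors as (x + 6)(7x - 3).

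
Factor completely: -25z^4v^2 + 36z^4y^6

Pull out the common factor z^4, leaving 36y^6 - 25v^2.
Recognize a difference of squares with the parts 6y^3 and 5v.

z^4(6y^3 - 5v)(6y^3 + 5v)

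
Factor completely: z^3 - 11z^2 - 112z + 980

(z + 10)(z - 14)(z - 7)

Trying the rational-root candidates, z = -10 is a root, so (z + 10) divides it; the quotient is z^2 - 21z + 98.
The remaining quadratic factors as (z - 7)(z - 14).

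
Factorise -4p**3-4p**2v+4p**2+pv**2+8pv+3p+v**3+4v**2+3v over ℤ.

Group: 2p(-2p**2-3pv-p-v**2-v) + (-v-3)(-2p**2-3pv-p-v**2-v); both groups contain (-2p**2-3pv-p-v**2-v), so (2p-v-3) is a factor with cofactor -2p**2-3pv-p-v**2-v.
The cofactor groups again: -2p**2-3pv-p-v**2-v = -p(2p+v+1) - v(2p+v+1); both groups contain (2p+v+1), giving -(p+v)(2p+v+1).

-(2p+v+1)(2p-v-3)(p+v)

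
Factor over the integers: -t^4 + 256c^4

(4c + t)(4c - t)(16c^2 + t^2)

(4c)⁴ − (t)⁴ = ((4c)² − (t)²)((4c)² + (t)²); the first factor splits again, the second (16c^2 + t^2) is irreducible.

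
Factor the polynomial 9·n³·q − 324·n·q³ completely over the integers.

Pull out the common factor 9·n·q; n² − 36·q² is a difference of squares.

9·n·q·(n + 6·q)·(n − 6·q)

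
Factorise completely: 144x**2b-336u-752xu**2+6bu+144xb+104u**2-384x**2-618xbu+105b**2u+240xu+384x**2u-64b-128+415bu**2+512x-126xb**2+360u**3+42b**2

Group: 8x(18xb+48xu-48x-15bu-6b-40u**2+24u+16) + (-7b-9u-8)(18xb+48xu-48x-15bu-6b-40u**2+24u+16); both groups contain (18xb+48xu-48x-15bu-6b-40u**2+24u+16), so (8x-7b-9u-8) is a factor with cofactor 18xb+48xu-48x-15bu-6b-40u**2+24u+16.
The cofactor groups again: 18xb+48xu-48x-15bu-6b-40u**2+24u+16 = 6x(3b+8u-8) + (-5u-2)(3b+8u-8); both groups contain (3b+8u-8), giving (6x-5u-2)(3b+8u-8).

(6x-5u-2)(8x-7b-9u-8)(3b+8u-8)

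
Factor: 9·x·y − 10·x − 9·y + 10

Group as (9·x·y − 10·x) + (−9·y + 10) = x·(9·y − 10) − (9·y − 10).
Both groups share the factor (9·y − 10).

(9·y − 10)·(x − 1)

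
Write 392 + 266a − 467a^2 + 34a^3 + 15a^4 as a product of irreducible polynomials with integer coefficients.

(3a + 2)(5a − 7)(a + 7)(a − 4)

Testing divisors of the constant over divisors of the leading coefficient, a = 4 is a root, so (a − 4) is a factor; dividing leaves 15a^3 + 94a^2 − 91a − 98.
Continuing, a = −2/3 is a root, giving the factor (3a + 2) and quotient 5a^2 + 28a − 49.
The remaining quadratic factors as (a + 7)(5a − 7).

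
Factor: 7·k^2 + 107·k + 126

Need a pair with product 7·126 = 882 and sum 107: that's 98 and 9.
Split the middle term: 7·k^2 + 98·k + 9·k + 126 = 7·k·(k + 14) + 9·(k + 14).

(7·k + 9)·(k + 14)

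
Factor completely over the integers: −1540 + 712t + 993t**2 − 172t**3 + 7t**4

(7t + 10)(t − 1)(t − 11)(t − 14)

Trying the rational-root candidates, t = 1 is a root, giving the factor (t − 1) and quotient 7t**3 − 165t**2 + 828t + 1540.
Next, t = 14 is a root, giving the factor (t − 14) and quotient 7t**2 − 67t − 110.
The remaining quadratic factors as (t − 11)(7t + 10).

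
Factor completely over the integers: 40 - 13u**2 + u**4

(u**2 - 5)(u**2 - 8)

Substitute w = u**2 to get a quadratic in w, then factor.
u**2 - 8 is irreducible over ℤ (8 is not a perfect square).
u**2 - 5 is irreducible over ℤ (5 is not a perfect square).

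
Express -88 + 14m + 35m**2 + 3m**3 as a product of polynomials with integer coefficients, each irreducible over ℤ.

(3m - 4)(m + 11)(m + 2)

Trying the rational-root candidates, m = 4/3 is a root, so (3m - 4) is a factor; dividing leaves m**2 + 13m + 22.
The remaining quadratic factors as (m + 2)(m + 11).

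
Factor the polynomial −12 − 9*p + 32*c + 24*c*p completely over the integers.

Group as (24*c*p + 32*c) + (−9*p − 12) = 8*c*(3*p + 4) − 3*(3*p + 4).
Both groups share the factor (3*p + 4).

(3*p + 4)*(8*c − 3)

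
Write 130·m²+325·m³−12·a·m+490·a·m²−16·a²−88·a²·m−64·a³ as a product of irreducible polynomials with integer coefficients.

Group: 4·a·(−16·a²+30·a·m−4·a+25·m²+10·m) + 13·m·(−16·a²+30·a·m−4·a+25·m²+10·m); both groups contain (−16·a²+30·a·m−4·a+25·m²+10·m), so (4·a+13·m) is a factor with cofactor −16·a²+30·a·m−4·a+25·m²+10·m.
The cofactor groups again: −16·a²+30·a·m−4·a+25·m²+10·m = −8·a·(2·a−5·m) + (−5·m−2)·(2·a−5·m); both groups contain (2·a−5·m), giving −(8·a+5·m+2)·(2·a−5·m).

−(2·a−5·m)·(4·a+13·m)·(8·a+5·m+2)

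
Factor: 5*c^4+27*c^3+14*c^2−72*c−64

(5*c−8)*(c+1)*(c+2)*(c+4)

Testing divisors of the constant over divisors of the leading coefficient, c = −1 is a root, so (c+1) divides it; the quotient is 5*c^3+22*c^2−8*c−64.
Then c = 8/5 is a root, so (5*c−8) divides it; the quotient is c^2+6*c+8.
The remaining quadratic factors as (c+4)(c+2).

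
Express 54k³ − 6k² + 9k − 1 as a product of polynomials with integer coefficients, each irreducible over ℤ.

Group as (54k³ + 9k) + (−6k² − 1) = 9k(6k² + 1) − (6k² + 1).
Both groups share the factor (6k² + 1).

(9k − 1)(6k² + 1)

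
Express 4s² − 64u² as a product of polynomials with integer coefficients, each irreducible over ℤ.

4(s + 4u)(s − 4u)

Every term has a factor of 4. Then s² − 16u² = (s)² − (4u)².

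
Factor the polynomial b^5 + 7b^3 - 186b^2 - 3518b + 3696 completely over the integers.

(b + 7)(b - 1)(b - 8)(b^2 + 2b + 66)

Testing divisors of the constant over divisors of the leading coefficient, b = -7 is a root, so (b + 7) divides it; the quotient is b^4 - 7b^3 + 56b^2 - 578b + 528.
Continuing, b = 1 is a root, so (b - 1) is a factor; dividing leaves b^3 - 6b^2 + 50b - 528.
Continuing, b = 8 is a root, giving the factor (b - 8) and quotient b^2 + 2b + 66.
The quadratic b^2 + 2b + 66 has discriminant -260 < 0 and is irreducible over ℤ.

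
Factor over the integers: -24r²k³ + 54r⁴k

Every term has a factor of 6r²k. Then 9r² - 4k² = (3r)² − (2k)².

6kr²(3r - 2k)(3r + 2k)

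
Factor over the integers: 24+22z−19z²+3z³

(3z+2)(z−3)(z−4)

Testing divisors of the constant over divisors of the leading coefficient, z = 3 is a root, giving the factor (z−3) and quotient 3z²−10z−8.
The remaining quadratic factors as (3z+2)(z−4).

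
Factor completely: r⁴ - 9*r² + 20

Substitute u = r² to get a quadratic in u, then factor.
r² - 4 is a difference of squares.
r² - 5 is irreducible over ℤ (5 is not a perfect square).

(r + 2)*(r - 2)*(r² - 5)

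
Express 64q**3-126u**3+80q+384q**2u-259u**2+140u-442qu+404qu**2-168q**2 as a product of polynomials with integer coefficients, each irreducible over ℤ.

Group: 8q(8q**2+50qu-16q+63u**2-28u) + (-2u-5)(8q**2+50qu-16q+63u**2-28u); both groups contain (8q**2+50qu-16q+63u**2-28u), so (8q-2u-5) is a factor with cofactor 8q**2+50qu-16q+63u**2-28u.
The cofactor groups again: 8q**2+50qu-16q+63u**2-28u = 4q(2q+9u-4) + 7u(2q+9u-4); both groups contain (2q+9u-4), giving (4q+7u)(2q+9u-4).

(2q+9u-4)(4q+7u)(8q-2u-5)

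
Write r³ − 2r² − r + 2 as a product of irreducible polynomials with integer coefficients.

Trying the rational-root candidates, r = 2 is a root, so (r − 2) divides it; the quotient is r² − 1.
The remaining quadratic factors as (r + 1)(r − 1).

(r + 1)(r − 1)(r − 2)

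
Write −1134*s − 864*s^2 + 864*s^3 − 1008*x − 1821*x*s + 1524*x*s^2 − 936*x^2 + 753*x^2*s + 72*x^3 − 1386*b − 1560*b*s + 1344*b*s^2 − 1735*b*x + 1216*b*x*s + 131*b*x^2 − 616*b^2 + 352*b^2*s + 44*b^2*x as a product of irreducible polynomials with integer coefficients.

(11*b + 8*x + 9*s)*(4*b + 9*x + 12*s + 9)*(x + 8*s − 14)

Group: 4*b*(11*b*x + 88*b*s − 154*b + 8*x^2 + 73*x*s − 112*x + 72*s^2 − 126*s) + (9*x + 12*s + 9)*(11*b*x + 88*b*s − 154*b + 8*x^2 + 73*x*s − 112*x + 72*s^2 − 126*s); both groups contain (11*b*x + 88*b*s − 154*b + 8*x^2 + 73*x*s − 112*x + 72*s^2 − 126*s), so (4*b + 9*x + 12*s + 9) is a factor with cofactor 11*b*x + 88*b*s − 154*b + 8*x^2 + 73*x*s − 112*x + 72*s^2 − 126*s.
The cofactor groups again: 11*b*x + 88*b*s − 154*b + 8*x^2 + 73*x*s − 112*x + 72*s^2 − 126*s = 11*b*(x + 8*s − 14) + (8*x + 9*s)*(x + 8*s − 14); both groups contain (x + 8*s − 14), giving (11*b + 8*x + 9*s)*(x + 8*s − 14).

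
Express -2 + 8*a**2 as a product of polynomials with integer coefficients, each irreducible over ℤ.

2*(2*a + 1)*(2*a - 1)

Factor out 2, leaving 4*a**2 - 1, which is a difference of two squares.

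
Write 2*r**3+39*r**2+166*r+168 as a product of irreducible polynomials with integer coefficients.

Trying the rational-root candidates, r = -14 is a root, so (r+14) divides it; the quotient is 2*r**2+11*r+12.
The remaining quadratic factors as (2*r+3)(r+4).

(2*r+3)*(r+14)*(r+4)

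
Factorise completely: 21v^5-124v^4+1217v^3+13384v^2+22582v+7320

Testing divisors of the constant over divisors of the leading coefficient, v = -5/3 is a root, so (3v+5) divides it; the quotient is 7v^4-53v^3+494v^2+3638v+1464.
Next, v = -3/7 is a root, so (7v+3) is a factor; dividing leaves v^3-8v^2+74v+488.
Continuing, v = -4 is a root, so (v+4) is a factor; dividing leaves v^2-12v+122.
The quadratic v^2-12v+122 has discriminant -344 < 0 and is irreducible over ℤ.

(3v+5)(7v+3)(v+4)(v^2-12v+122)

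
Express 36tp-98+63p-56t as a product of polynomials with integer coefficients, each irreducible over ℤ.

Group as (36tp-56t) + (63p-98) = 4t(9p-14) + 7(9p-14).
Both groups share the factor (9p-14).

(4t+7)(9p-14)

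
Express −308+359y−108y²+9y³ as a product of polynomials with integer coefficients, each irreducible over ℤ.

(3y−11)(3y−4)(y−7)

Trying the rational-root candidates, y = 11/3 is a root, giving the factor (3y−11) and quotient 3y²−25y+28.
The remaining quadratic factors as (y−7)(3y−4).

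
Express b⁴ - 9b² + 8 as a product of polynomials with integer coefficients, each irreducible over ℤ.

Substitute u = b² to get a quadratic in u, then factor.
b² - 1 is a difference of squares.
b² - 8 is irreducible over ℤ (8 is not a perfect square).

(b + 1)(b - 1)(b² - 8)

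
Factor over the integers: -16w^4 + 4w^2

-4w^2(2w + 1)(2w - 1)

Factor out 4w^2 first: what remains is -4w^2 + 1.
Recognize a difference of squares with the parts 1 and 2w.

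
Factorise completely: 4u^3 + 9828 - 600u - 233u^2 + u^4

Testing divisors of the constant over divisors of the leading coefficient, u = 13 is a root, giving the factor (u - 13) and quotient u^3 + 17u^2 - 12u - 756.
Then u = 6 is a root, giving the factor (u - 6) and quotient u^2 + 23u + 126.
The remaining quadratic factors as (u + 14)(u + 9).

(u + 14)(u + 9)(u - 13)(u - 6)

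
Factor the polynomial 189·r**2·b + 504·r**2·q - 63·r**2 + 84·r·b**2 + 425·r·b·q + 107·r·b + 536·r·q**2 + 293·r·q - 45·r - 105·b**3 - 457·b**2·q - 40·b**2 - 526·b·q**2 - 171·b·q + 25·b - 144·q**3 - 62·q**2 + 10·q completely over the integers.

(9·r - 5·b - 2·q)·(3·b + 8·q - 1)·(7·r + 7·b + 9·q + 5)

Group: 9·r·(21·r·b + 56·r·q - 7·r + 21·b**2 + 83·b·q + 8·b + 72·q**2 + 31·q - 5) + (-5·b - 2·q)·(21·r·b + 56·r·q - 7·r + 21·b**2 + 83·b·q + 8·b + 72·q**2 + 31·q - 5); both groups contain (21·r·b + 56·r·q - 7·r + 21·b**2 + 83·b·q + 8·b + 72·q**2 + 31·q - 5), so (9·r - 5·b - 2·q) is a factor with cofactor 21·r·b + 56·r·q - 7·r + 21·b**2 + 83·b·q + 8·b + 72·q**2 + 31·q - 5.
The cofactor groups again: 21·r·b + 56·r·q - 7·r + 21·b**2 + 83·b·q + 8·b + 72·q**2 + 31·q - 5 = 3·b·(7·r + 7·b + 9·q + 5) + (8·q - 1)·(7·r + 7·b + 9·q + 5); both groups contain (7·r + 7·b + 9·q + 5), giving (3·b + 8·q - 1)·(7·r + 7·b + 9·q + 5).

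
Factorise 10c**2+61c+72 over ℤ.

(2c+9)(5c+8)

Need a pair with product 10·72 = 720 and sum 61: that's 16 and 45.
Split the middle term: 10c**2+16c + 45c+72 = 2c(5c+8) + 9(5c+8).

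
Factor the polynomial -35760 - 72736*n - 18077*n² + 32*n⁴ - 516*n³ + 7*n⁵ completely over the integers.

(7*n + 4)*(n + 4)*(n - 15)*(n² + 15*n + 149)

Among the possible rational roots, n = 15 is a root, giving the factor (n - 15) and quotient 7*n⁴ + 137*n³ + 1539*n² + 5008*n + 2384.
Then n = -4 is a root, so (n + 4) is a factor; dividing leaves 7*n³ + 109*n² + 1103*n + 596.
Next, n = -4/7 is a root, so (7*n + 4) divides it; the quotient is n² + 15*n + 149.
The quadratic n² + 15*n + 149 has discriminant -371 < 0 and is irreducible over ℤ.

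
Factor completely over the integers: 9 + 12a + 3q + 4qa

Group as (4qa + 3q) + (12a + 9) = q(4a + 3) + 3(4a + 3).
Both groups share the factor (4a + 3).

(4a + 3)(q + 3)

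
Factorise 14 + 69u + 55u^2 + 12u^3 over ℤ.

(3u + 7)(4u + 1)(u + 2)

Among the possible rational roots, u = −1/4 is a root, giving the factor (4u + 1) and quotient 3u^2 + 13u + 14.
The remaining quadratic factors as (u + 2)(3u + 7).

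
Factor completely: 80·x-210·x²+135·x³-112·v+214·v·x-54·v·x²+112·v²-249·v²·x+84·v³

Group: 12·v·(7·v²-26·v·x+14·v+15·x²-10·x) + (9·x-8)·(7·v²-26·v·x+14·v+15·x²-10·x); both groups contain (7·v²-26·v·x+14·v+15·x²-10·x), so (12·v+9·x-8) is a factor with cofactor 7·v²-26·v·x+14·v+15·x²-10·x.
The cofactor groups again: 7·v²-26·v·x+14·v+15·x²-10·x = 7·v·(v-3·x+2) - 5·x·(v-3·x+2); both groups contain (v-3·x+2), giving (7·v-5·x)·(v-3·x+2).

(12·v+9·x-8)·(7·v-5·x)·(v-3·x+2)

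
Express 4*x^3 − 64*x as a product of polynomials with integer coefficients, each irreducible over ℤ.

4*x*(x + 4)*(x − 4)

Every term has a factor of 4*x. Then x^2 − 16 = (x)² − (4)².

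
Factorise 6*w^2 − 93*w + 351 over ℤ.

Pull out the common factor 3, then factor the remaining trinomial.

3*(2*w − 13)*(w − 9)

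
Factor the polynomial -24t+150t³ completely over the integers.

6t(5t+2)(5t-2)

Pull out the common factor 6t; 25t²-4 is a difference of squares.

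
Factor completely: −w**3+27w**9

Pull out the common factor w**3, leaving 27w**6−1.
Recognize a difference of cubes with the parts 3w**2 and 1.

w**3(3w**2−1)(9w**4+3w**2+1)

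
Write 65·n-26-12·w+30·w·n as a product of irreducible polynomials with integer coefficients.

Group as (30·w·n-12·w) + (65·n-26) = 6·w·(5·n-2) + 13·(5·n-2).
Both groups share the factor (5·n-2).

(5·n-2)·(6·w+13)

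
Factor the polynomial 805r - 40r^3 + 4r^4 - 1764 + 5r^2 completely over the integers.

By the rational root theorem, r = 4 is a root, so (r - 4) is a factor; dividing leaves 4r^3 - 24r^2 - 91r + 441.
Then r = 7 is a root, so (r - 7) is a factor; dividing leaves 4r^2 + 4r - 63.
The remaining quadratic factors as (2r + 9)(2r - 7).

(2r + 9)(2r - 7)(r - 4)(r - 7)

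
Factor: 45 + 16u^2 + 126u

(2u + 15)(8u + 3)

Need a pair with product 16·45 = 720 and sum 126: that's 6 and 120.
Split the middle term: 16u^2 + 6u + 120u + 45 = 2u(8u + 3) + 15(8u + 3).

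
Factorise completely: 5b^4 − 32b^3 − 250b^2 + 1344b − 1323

Among the possible rational roots, b = 7/5 is a root, so (5b − 7) is a factor; dividing leaves b^3 − 5b^2 − 57b + 189.
Continuing, b = 9 is a root, giving the factor (b − 9) and quotient b^2 + 4b − 21.
The remaining quadratic factors as (b − 3)(b + 7).

(5b − 7)(b + 7)(b − 3)(b − 9)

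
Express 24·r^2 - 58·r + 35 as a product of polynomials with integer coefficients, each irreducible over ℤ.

(4·r - 5)·(6·r - 7)

Need a pair with product 24·35 = 840 and sum -58: that's -28 and -30.
Split the middle term: 24·r^2 - 28·r - 30·r + 35 = 4·r·(6·r - 7) - 5·(6·r - 7).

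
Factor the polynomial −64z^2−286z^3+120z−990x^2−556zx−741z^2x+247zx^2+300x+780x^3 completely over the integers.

−(13z−13x+10)(11z+12x−6)(2z+5x)

Group: 11z(−26z^2−39zx−20z+65x^2−50x) + (12x−6)(−26z^2−39zx−20z+65x^2−50x); both groups contain (−26z^2−39zx−20z+65x^2−50x), so (11z+12x−6) is a factor with cofactor −26z^2−39zx−20z+65x^2−50x.
The cofactor groups again: −26z^2−39zx−20z+65x^2−50x = −2z(13z−13x+10) − 5x(13z−13x+10); both groups contain (13z−13x+10), giving −(2z+5x)(13z−13x+10).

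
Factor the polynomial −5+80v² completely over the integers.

Pull out the common factor 5; 16v²−1 is a difference of squares.

5(4v+1)(4v−1)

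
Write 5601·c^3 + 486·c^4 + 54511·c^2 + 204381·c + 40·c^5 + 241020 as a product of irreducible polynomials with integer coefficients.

Among the possible rational roots, c = -12/5 is a root, so (5·c + 12) divides it; the quotient is 8·c^4 + 78·c^3 + 933·c^2 + 8663·c + 20085.
Continuing, c = -13/4 is a root, giving the factor (4·c + 13) and quotient 2·c^3 + 13·c^2 + 191·c + 1545.
Then c = -15/2 is a root, so (2·c + 15) is a factor; dividing leaves c^2 - c + 103.
The quadratic c^2 - c + 103 has discriminant -411 < 0 and is irreducible over ℤ.

(2·c + 15)·(4·c + 13)·(5·c + 12)·(c^2 - c + 103)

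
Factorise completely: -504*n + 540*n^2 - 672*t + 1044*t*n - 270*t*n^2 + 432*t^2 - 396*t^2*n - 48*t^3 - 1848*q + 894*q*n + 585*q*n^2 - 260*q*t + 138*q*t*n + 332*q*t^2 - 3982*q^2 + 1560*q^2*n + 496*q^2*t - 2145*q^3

-(15*q - 2*t - 15*n + 14)*(13*q - 6*t + 12)*(11*q + 4*t + 3*n)

Group: 15*q*(-143*q^2 + 14*q*t - 39*q*n - 132*q + 24*t^2 + 18*t*n - 48*t - 36*n) + (-2*t - 15*n + 14)*(-143*q^2 + 14*q*t - 39*q*n - 132*q + 24*t^2 + 18*t*n - 48*t - 36*n); both groups contain (-143*q^2 + 14*q*t - 39*q*n - 132*q + 24*t^2 + 18*t*n - 48*t - 36*n), so (15*q - 2*t - 15*n + 14) is a factor with cofactor -143*q^2 + 14*q*t - 39*q*n - 132*q + 24*t^2 + 18*t*n - 48*t - 36*n.
The cofactor groups again: -143*q^2 + 14*q*t - 39*q*n - 132*q + 24*t^2 + 18*t*n - 48*t - 36*n = -11*q*(13*q - 6*t + 12) + (-4*t - 3*n)*(13*q - 6*t + 12); both groups contain (13*q - 6*t + 12), giving -(11*q + 4*t + 3*n)*(13*q - 6*t + 12).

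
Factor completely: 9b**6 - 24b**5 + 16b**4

Pull out the common factor b**4, leaving 9b**2 - 24b + 16.
Recognize a perfect-square trinomial with the parts 4 and 3b.

b**4(3b - 4)**2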